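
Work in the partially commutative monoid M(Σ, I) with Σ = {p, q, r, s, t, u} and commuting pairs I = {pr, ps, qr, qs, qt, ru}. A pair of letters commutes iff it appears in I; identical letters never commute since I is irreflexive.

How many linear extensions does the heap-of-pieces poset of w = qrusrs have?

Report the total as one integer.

0(q) covers ∅
1(r) covers ∅
2(u) covers 0:q
3(s) covers 1:r, 2:u
4(r) covers 3:s
5(s) covers 4:r
floor of heap: 0:q, 1:r
completions by unplaced set U, small U first (add the entries for U minus each lowest piece of U):
  |U|=1: {5}:1
  |U|=2: {4,5}:1
  |U|=3: {3,4,5}:1
  |U|=4: {1,3,4,5}:1  {2,3,4,5}:1
  start at 0(q): 2
  start at 1(r): 1
sum over floor = 3

3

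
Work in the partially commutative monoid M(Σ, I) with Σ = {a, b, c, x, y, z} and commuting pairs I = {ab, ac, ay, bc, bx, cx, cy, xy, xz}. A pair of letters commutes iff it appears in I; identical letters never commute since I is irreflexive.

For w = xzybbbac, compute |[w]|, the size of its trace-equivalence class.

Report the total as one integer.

#0=x has no predecessor
#1=z has no predecessor
#2=y depends on [1:z]
#3=b depends on [2:y]
#4=b depends on [3:b]
#5=b depends on [4:b]
#6=a depends on [0:x, 1:z]
#7=c depends on [1:z]
sources: [0:x, 1:z]
N(rest) = Σ N(rest − s) over sources s of rest; N(one piece) = 1:
  size 1 → [5]=1  [6]=1  [7]=1
  size 2 → [0,6]=1  [4,5]=1  [5,6]=2  [5,7]=2  [6,7]=2
  size 3 → [0,5,6]=3  [0,6,7]=3  [3,4,5]=1  [4,5,6]=3  [4,5,7]=3  [5,6,7]=6
  size 4 → [0,4,5,6]=6  [0,5,6,7]=12  [2,3,4,5]=1  [3,4,5,6]=4  [3,4,5,7]=4  [4,5,6,7]=12
  size 5 → [0,3,4,5,6]=10  [0,4,5,6,7]=30  [2,3,4,5,6]=5  [2,3,4,5,7]=5  [3,4,5,6,7]=20
  size 6 → [0,2,3,4,5,6]=15  [0,3,4,5,6,7]=60  [2,3,4,5,6,7]=30
  first=0(x) contributes 30
  first=1(z) contributes 105
|[w]| = 135

135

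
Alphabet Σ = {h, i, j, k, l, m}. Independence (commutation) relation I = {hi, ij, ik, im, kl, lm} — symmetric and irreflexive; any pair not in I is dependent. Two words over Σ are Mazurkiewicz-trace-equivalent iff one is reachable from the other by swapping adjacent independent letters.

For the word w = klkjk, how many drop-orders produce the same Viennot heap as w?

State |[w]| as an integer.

3

#0=k has no predecessor
#1=l has no predecessor
#2=k depends on [0:k]
#3=j depends on [1:l, 2:k]
#4=k depends on [3:j]
sources: [0:k, 1:l]
N(rest) = Σ N(rest − s) over sources s of rest; N(one piece) = 1:
  size 1 → [4]=1
  size 2 → [3,4]=1
  size 3 → [1,3,4]=1  [2,3,4]=1
  first=0(k) contributes 2
  first=1(l) contributes 1
|[w]| = 3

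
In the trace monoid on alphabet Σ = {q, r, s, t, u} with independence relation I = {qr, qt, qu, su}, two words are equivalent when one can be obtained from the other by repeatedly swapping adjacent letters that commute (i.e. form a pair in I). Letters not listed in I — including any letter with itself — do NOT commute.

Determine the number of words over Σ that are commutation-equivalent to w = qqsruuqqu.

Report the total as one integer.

15

piece 0:q — minimal
piece 1:q rests on {0:q}
piece 2:s rests on {1:q}
piece 3:r rests on {2:s}
piece 4:u rests on {3:r}
piece 5:u rests on {4:u}
piece 6:q rests on {2:s}
piece 7:q rests on {6:q}
piece 8:u rests on {5:u}
minimal pieces: {0:q}
ways to finish when only these pieces remain (= sum over removing one remaining piece with nothing left below it):
  1 left: {7}→1  {8}→1
  2 left: {5,8}→1  {6,7}→1  {7,8}→2
  3 left: {4,5,8}→1  {5,7,8}→3  {6,7,8}→3
  4 left: {3,4,5,8}→1  {4,5,7,8}→4  {5,6,7,8}→6
  5 left: {3,4,5,7,8}→5  {4,5,6,7,8}→10
  6 left: {3,4,5,6,7,8}→15
  7 left: {2,3,4,5,6,7,8}→15
  placing 0:q first → 15 extensions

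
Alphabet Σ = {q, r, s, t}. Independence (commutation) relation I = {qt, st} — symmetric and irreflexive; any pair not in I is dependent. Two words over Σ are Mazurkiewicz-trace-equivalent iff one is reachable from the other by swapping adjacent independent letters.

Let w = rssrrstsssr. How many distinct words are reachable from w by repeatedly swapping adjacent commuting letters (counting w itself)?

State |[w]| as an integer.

5

drop 0:r onto floor
drop 1:s onto {0:r}
drop 2:s onto {1:s}
drop 3:r onto {2:s}
drop 4:r onto {3:r}
drop 5:s onto {4:r}
drop 6:t onto {4:r}
drop 7:s onto {5:s}
drop 8:s onto {7:s}
drop 9:s onto {8:s}
drop 10:r onto {6:t, 9:s}
ground layer = {0:r}
drop-orders for the pieces not yet dropped (sum over which currently-grounded one goes next):
  1 to go: {10} 1
  2 to go: {6,10} 1  {9,10} 1
  3 to go: {6,9,10} 2  {8,9,10} 1
  4 to go: {6,8,9,10} 3  {7,8,9,10} 1
  5 to go: {5,7,8,9,10} 1  {6,7,8,9,10} 4
  6 to go: {5,6,7,8,9,10} 5
  7 to go: {4,5,6,7,8,9,10} 5
  8 to go: {3,4,5,6,7,8,9,10} 5
  9 to go: {2,3,4,5,6,7,8,9,10} 5
  if 0:r drops first: 5 orders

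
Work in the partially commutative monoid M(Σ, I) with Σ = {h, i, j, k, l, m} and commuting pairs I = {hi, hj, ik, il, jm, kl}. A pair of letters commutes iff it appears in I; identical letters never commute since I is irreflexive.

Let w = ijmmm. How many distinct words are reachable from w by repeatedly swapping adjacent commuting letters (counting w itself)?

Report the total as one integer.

piece 0:i — minimal
piece 1:j rests on {0:i}
piece 2:m rests on {0:i}
piece 3:m rests on {2:m}
piece 4:m rests on {3:m}
minimal pieces: {0:i}
ways to finish when only these pieces remain (= sum over removing one remaining piece with nothing left below it):
  1 left: {1}→1  {4}→1
  2 left: {1,4}→2  {3,4}→1
  3 left: {1,3,4}→3  {2,3,4}→1
  placing 0:i first → 4 extensions

4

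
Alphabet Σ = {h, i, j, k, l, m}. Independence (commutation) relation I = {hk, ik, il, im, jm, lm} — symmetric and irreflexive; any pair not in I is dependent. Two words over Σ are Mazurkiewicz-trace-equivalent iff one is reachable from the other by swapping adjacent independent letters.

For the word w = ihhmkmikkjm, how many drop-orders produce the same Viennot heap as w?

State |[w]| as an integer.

13

piece 0:i — minimal
piece 1:h rests on {0:i}
piece 2:h rests on {1:h}
piece 3:m rests on {2:h}
piece 4:k rests on {3:m}
piece 5:m rests on {4:k}
piece 6:i rests on {2:h}
piece 7:k rests on {5:m}
piece 8:k rests on {7:k}
piece 9:j rests on {6:i, 8:k}
piece 10:m rests on {8:k}
minimal pieces: {0:i}
ways to finish when only these pieces remain (= sum over removing one remaining piece with nothing left below it):
  1 left: {9}→1  {10}→1
  2 left: {6,9}→1  {9,10}→2
  3 left: {6,9,10}→3  {8,9,10}→2
  4 left: {6,8,9,10}→5  {7,8,9,10}→2
  5 left: {5,7,8,9,10}→2  {6,7,8,9,10}→7
  6 left: {4,5,7,8,9,10}→2  {5,6,7,8,9,10}→9
  7 left: {3,4,5,7,8,9,10}→2  {4,5,6,7,8,9,10}→11
  8 left: {3,4,5,6,7,8,9,10}→13
  9 left: {2,3,4,5,6,7,8,9,10}→13
  placing 0:i first → 13 extensions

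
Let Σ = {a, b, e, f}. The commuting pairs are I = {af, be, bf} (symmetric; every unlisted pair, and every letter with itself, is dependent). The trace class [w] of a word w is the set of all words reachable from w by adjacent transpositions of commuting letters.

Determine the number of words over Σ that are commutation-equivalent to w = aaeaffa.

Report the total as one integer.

6

piece 0:a — minimal
piece 1:a rests on {0:a}
piece 2:e rests on {1:a}
piece 3:a rests on {2:e}
piece 4:f rests on {2:e}
piece 5:f rests on {4:f}
piece 6:a rests on {3:a}
minimal pieces: {0:a}
ways to finish when only these pieces remain (= sum over removing one remaining piece with nothing left below it):
  1 left: {5}→1  {6}→1
  2 left: {3,6}→1  {4,5}→1  {5,6}→2
  3 left: {3,5,6}→3  {4,5,6}→3
  4 left: {3,4,5,6}→6
  5 left: {2,3,4,5,6}→6
  placing 0:a first → 6 extensions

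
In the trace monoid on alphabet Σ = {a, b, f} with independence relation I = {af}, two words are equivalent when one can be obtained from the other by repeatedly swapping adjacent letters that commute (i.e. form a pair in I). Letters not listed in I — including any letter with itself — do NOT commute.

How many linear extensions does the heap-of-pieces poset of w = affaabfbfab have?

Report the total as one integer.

piece 0:a — minimal
piece 1:f — minimal
piece 2:f rests on {1:f}
piece 3:a rests on {0:a}
piece 4:a rests on {3:a}
piece 5:b rests on {2:f, 4:a}
piece 6:f rests on {5:b}
piece 7:b rests on {6:f}
piece 8:f rests on {7:b}
piece 9:a rests on {7:b}
piece 10:b rests on {8:f, 9:a}
minimal pieces: {0:a, 1:f}
ways to finish when only these pieces remain (= sum over removing one remaining piece with nothing left below it):
  1 left: {10}→1
  2 left: {8,10}→1  {9,10}→1
  3 left: {8,9,10}→2
  4 left: {7,8,9,10}→2
  5 left: {6,7,8,9,10}→2
  6 left: {5,6,7,8,9,10}→2
  7 left: {2,5,6,7,8,9,10}→2  {4,5,6,7,8,9,10}→2
  8 left: {1,2,5,6,7,8,9,10}→2  {2,4,5,6,7,8,9,10}→4  {3,4,5,6,7,8,9,10}→2
  9 left: {0,3,4,5,6,7,8,9,10}→2  {1,2,4,5,6,7,8,9,10}→6  {2,3,4,5,6,7,8,9,10}→6
  placing 0:a first → 12 extensions
  placing 1:f first → 8 extensions
total linear extensions = 20

20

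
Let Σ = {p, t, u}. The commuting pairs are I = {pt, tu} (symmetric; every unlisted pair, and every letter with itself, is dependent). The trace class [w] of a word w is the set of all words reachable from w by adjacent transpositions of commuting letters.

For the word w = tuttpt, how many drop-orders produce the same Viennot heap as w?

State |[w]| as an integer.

15

drop 0:t onto floor
drop 1:u onto floor
drop 2:t onto {0:t}
drop 3:t onto {2:t}
drop 4:p onto {1:u}
drop 5:t onto {3:t}
ground layer = {0:t, 1:u}
drop-orders for the pieces not yet dropped (sum over which currently-grounded one goes next):
  1 to go: {4} 1  {5} 1
  2 to go: {1,4} 1  {3,5} 1  {4,5} 2
  3 to go: {1,4,5} 3  {2,3,5} 1  {3,4,5} 3
  4 to go: {0,2,3,5} 1  {1,3,4,5} 6  {2,3,4,5} 4
  if 0:t drops first: 10 orders
  if 1:u drops first: 5 orders
heap linearizations: 15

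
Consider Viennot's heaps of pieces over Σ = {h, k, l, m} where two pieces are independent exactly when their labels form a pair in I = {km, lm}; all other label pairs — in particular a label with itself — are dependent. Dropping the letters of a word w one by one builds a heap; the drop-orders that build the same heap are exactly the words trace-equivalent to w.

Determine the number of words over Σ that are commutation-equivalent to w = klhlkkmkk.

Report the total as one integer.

6

0(k) covers ∅
1(l) covers 0:k
2(h) covers 1:l
3(l) covers 2:h
4(k) covers 3:l
5(k) covers 4:k
6(m) covers 2:h
7(k) covers 5:k
8(k) covers 7:k
floor of heap: 0:k
completions by unplaced set U, small U first (add the entries for U minus each lowest piece of U):
  |U|=1: {6}:1  {8}:1
  |U|=2: {6,8}:2  {7,8}:1
  |U|=3: {5,7,8}:1  {6,7,8}:3
  |U|=4: {4,5,7,8}:1  {5,6,7,8}:4
  |U|=5: {3,4,5,7,8}:1  {4,5,6,7,8}:5
  |U|=6: {3,4,5,6,7,8}:6
  |U|=7: {2,3,4,5,6,7,8}:6
  start at 0(k): 6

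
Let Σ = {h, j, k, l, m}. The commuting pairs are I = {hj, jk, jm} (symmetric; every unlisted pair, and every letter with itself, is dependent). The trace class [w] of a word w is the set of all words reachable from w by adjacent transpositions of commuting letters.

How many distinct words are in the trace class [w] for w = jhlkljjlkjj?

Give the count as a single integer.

0(j) covers ∅
1(h) covers ∅
2(l) covers 0:j, 1:h
3(k) covers 2:l
4(l) covers 3:k
5(j) covers 4:l
6(j) covers 5:j
7(l) covers 6:j
8(k) covers 7:l
9(j) covers 7:l
10(j) covers 9:j
floor of heap: 0:j, 1:h
completions by unplaced set U, small U first (add the entries for U minus each lowest piece of U):
  |U|=1: {8}:1  {10}:1
  |U|=2: {8,10}:2  {9,10}:1
  |U|=3: {8,9,10}:3
  |U|=4: {7,8,9,10}:3
  |U|=5: {6,7,8,9,10}:3
  |U|=6: {5,6,7,8,9,10}:3
  |U|=7: {4,5,6,7,8,9,10}:3
  |U|=8: {3,4,5,6,7,8,9,10}:3
  |U|=9: {2,3,4,5,6,7,8,9,10}:3
  start at 0(j): 3
  start at 1(h): 3
sum over floor = 6

6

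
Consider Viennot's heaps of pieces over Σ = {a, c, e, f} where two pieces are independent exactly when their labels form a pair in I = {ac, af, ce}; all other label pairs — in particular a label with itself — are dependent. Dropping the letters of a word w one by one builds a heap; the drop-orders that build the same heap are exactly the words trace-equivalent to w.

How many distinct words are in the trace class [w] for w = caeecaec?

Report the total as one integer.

piece 0:c — minimal
piece 1:a — minimal
piece 2:e rests on {1:a}
piece 3:e rests on {2:e}
piece 4:c rests on {0:c}
piece 5:a rests on {3:e}
piece 6:e rests on {5:a}
piece 7:c rests on {4:c}
minimal pieces: {0:c, 1:a}
ways to finish when only these pieces remain (= sum over removing one remaining piece with nothing left below it):
  1 left: {6}→1  {7}→1
  2 left: {4,7}→1  {5,6}→1  {6,7}→2
  3 left: {0,4,7}→1  {3,5,6}→1  {4,6,7}→3  {5,6,7}→3
  4 left: {0,4,6,7}→4  {2,3,5,6}→1  {3,5,6,7}→4  {4,5,6,7}→6
  5 left: {0,4,5,6,7}→10  {1,2,3,5,6}→1  {2,3,5,6,7}→5  {3,4,5,6,7}→10
  6 left: {0,3,4,5,6,7}→20  {1,2,3,5,6,7}→6  {2,3,4,5,6,7}→15
  placing 0:c first → 21 extensions
  placing 1:a first → 35 extensions
total linear extensions = 56

56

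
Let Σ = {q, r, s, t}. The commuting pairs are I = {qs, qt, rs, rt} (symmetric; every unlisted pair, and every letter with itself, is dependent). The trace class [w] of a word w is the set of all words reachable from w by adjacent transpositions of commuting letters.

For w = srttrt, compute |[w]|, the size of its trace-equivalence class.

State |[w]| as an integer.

piece 0:s — minimal
piece 1:r — minimal
piece 2:t rests on {0:s}
piece 3:t rests on {2:t}
piece 4:r rests on {1:r}
piece 5:t rests on {3:t}
minimal pieces: {0:s, 1:r}
ways to finish when only these pieces remain (= sum over removing one remaining piece with nothing left below it):
  1 left: {4}→1  {5}→1
  2 left: {1,4}→1  {3,5}→1  {4,5}→2
  3 left: {1,4,5}→3  {2,3,5}→1  {3,4,5}→3
  4 left: {0,2,3,5}→1  {1,3,4,5}→6  {2,3,4,5}→4
  placing 0:s first → 10 extensions
  placing 1:r first → 5 extensions
total linear extensions = 15

15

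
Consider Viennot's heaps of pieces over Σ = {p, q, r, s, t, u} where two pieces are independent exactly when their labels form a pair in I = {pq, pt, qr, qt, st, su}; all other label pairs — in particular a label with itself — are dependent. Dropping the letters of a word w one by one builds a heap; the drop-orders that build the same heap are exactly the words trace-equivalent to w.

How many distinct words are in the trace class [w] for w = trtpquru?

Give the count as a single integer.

10

drop 0:t onto floor
drop 1:r onto {0:t}
drop 2:t onto {1:r}
drop 3:p onto {1:r}
drop 4:q onto floor
drop 5:u onto {2:t, 3:p, 4:q}
drop 6:r onto {5:u}
drop 7:u onto {6:r}
ground layer = {0:t, 4:q}
drop-orders for the pieces not yet dropped (sum over which currently-grounded one goes next):
  1 to go: {7} 1
  2 to go: {6,7} 1
  3 to go: {5,6,7} 1
  4 to go: {2,5,6,7} 1  {3,5,6,7} 1  {4,5,6,7} 1
  5 to go: {2,3,5,6,7} 2  {2,4,5,6,7} 2  {3,4,5,6,7} 2
  6 to go: {1,2,3,5,6,7} 2  {2,3,4,5,6,7} 6
  if 0:t drops first: 8 orders
  if 4:q drops first: 2 orders
heap linearizations: 10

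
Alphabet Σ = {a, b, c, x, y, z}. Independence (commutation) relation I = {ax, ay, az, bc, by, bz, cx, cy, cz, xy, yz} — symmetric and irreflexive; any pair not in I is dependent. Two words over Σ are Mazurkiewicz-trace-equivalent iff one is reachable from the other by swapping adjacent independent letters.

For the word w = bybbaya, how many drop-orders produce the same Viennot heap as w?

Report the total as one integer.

21

piece 0:b — minimal
piece 1:y — minimal
piece 2:b rests on {0:b}
piece 3:b rests on {2:b}
piece 4:a rests on {3:b}
piece 5:y rests on {1:y}
piece 6:a rests on {4:a}
minimal pieces: {0:b, 1:y}
ways to finish when only these pieces remain (= sum over removing one remaining piece with nothing left below it):
  1 left: {5}→1  {6}→1
  2 left: {1,5}→1  {4,6}→1  {5,6}→2
  3 left: {1,5,6}→3  {3,4,6}→1  {4,5,6}→3
  4 left: {1,4,5,6}→6  {2,3,4,6}→1  {3,4,5,6}→4
  5 left: {0,2,3,4,6}→1  {1,3,4,5,6}→10  {2,3,4,5,6}→5
  placing 0:b first → 15 extensions
  placing 1:y first → 6 extensions
total linear extensions = 21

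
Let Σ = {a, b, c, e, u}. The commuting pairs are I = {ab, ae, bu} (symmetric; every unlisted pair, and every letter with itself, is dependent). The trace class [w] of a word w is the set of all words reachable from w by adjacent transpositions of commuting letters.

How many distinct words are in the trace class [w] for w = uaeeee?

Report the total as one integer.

5

drop 0:u onto floor
drop 1:a onto {0:u}
drop 2:e onto {0:u}
drop 3:e onto {2:e}
drop 4:e onto {3:e}
drop 5:e onto {4:e}
ground layer = {0:u}
drop-orders for the pieces not yet dropped (sum over which currently-grounded one goes next):
  1 to go: {1} 1  {5} 1
  2 to go: {1,5} 2  {4,5} 1
  3 to go: {1,4,5} 3  {3,4,5} 1
  4 to go: {1,3,4,5} 4  {2,3,4,5} 1
  if 0:u drops first: 5 orders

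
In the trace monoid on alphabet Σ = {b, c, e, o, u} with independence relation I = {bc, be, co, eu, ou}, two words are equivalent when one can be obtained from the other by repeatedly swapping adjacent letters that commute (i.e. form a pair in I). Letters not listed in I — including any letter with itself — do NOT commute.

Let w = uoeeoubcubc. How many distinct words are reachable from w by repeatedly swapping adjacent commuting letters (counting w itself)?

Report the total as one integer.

drop 0:u onto floor
drop 1:o onto floor
drop 2:e onto {1:o}
drop 3:e onto {2:e}
drop 4:o onto {3:e}
drop 5:u onto {0:u}
drop 6:b onto {4:o, 5:u}
drop 7:c onto {3:e, 5:u}
drop 8:u onto {6:b, 7:c}
drop 9:b onto {8:u}
drop 10:c onto {8:u}
ground layer = {0:u, 1:o}
drop-orders for the pieces not yet dropped (sum over which currently-grounded one goes next):
  1 to go: {9} 1  {10} 1
  2 to go: {9,10} 2
  3 to go: {8,9,10} 2
  4 to go: {6,8,9,10} 2  {7,8,9,10} 2
  5 to go: {4,6,8,9,10} 2  {6,7,8,9,10} 4
  6 to go: {4,6,7,8,9,10} 6  {5,6,7,8,9,10} 4
  7 to go: {0,5,6,7,8,9,10} 4  {3,4,6,7,8,9,10} 6  {4,5,6,7,8,9,10} 10
  8 to go: {0,4,5,6,7,8,9,10} 14  {2,3,4,6,7,8,9,10} 6  {3,4,5,6,7,8,9,10} 16
  9 to go: {0,3,4,5,6,7,8,9,10} 30  {1,2,3,4,6,7,8,9,10} 6  {2,3,4,5,6,7,8,9,10} 22
  if 0:u drops first: 28 orders
  if 1:o drops first: 52 orders
heap linearizations: 80

80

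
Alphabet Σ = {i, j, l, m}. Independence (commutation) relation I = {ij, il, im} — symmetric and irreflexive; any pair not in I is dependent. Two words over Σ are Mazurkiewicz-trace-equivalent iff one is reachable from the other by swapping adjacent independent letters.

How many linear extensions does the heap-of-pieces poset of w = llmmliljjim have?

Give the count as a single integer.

drop 0:l onto floor
drop 1:l onto {0:l}
drop 2:m onto {1:l}
drop 3:m onto {2:m}
drop 4:l onto {3:m}
drop 5:i onto floor
drop 6:l onto {4:l}
drop 7:j onto {6:l}
drop 8:j onto {7:j}
drop 9:i onto {5:i}
drop 10:m onto {8:j}
ground layer = {0:l, 5:i}
drop-orders for the pieces not yet dropped (sum over which currently-grounded one goes next):
  1 to go: {9} 1  {10} 1
  2 to go: {5,9} 1  {8,10} 1  {9,10} 2
  3 to go: {5,9,10} 3  {7,8,10} 1  {8,9,10} 3
  4 to go: {5,8,9,10} 6  {6,7,8,10} 1  {7,8,9,10} 4
  5 to go: {4,6,7,8,10} 1  {5,7,8,9,10} 10  {6,7,8,9,10} 5
  6 to go: {3,4,6,7,8,10} 1  {4,6,7,8,9,10} 6  {5,6,7,8,9,10} 15
  7 to go: {2,3,4,6,7,8,10} 1  {3,4,6,7,8,9,10} 7  {4,5,6,7,8,9,10} 21
  8 to go: {1,2,3,4,6,7,8,10} 1  {2,3,4,6,7,8,9,10} 8  {3,4,5,6,7,8,9,10} 28
  9 to go: {0,1,2,3,4,6,7,8,10} 1  {1,2,3,4,6,7,8,9,10} 9  {2,3,4,5,6,7,8,9,10} 36
  if 0:l drops first: 45 orders
  if 5:i drops first: 10 orders
heap linearizations: 55

55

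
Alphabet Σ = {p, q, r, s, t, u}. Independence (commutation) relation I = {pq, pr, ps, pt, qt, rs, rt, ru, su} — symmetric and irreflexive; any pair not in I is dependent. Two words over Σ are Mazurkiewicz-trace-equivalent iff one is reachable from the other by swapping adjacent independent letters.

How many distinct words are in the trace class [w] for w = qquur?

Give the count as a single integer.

3

drop 0:q onto floor
drop 1:q onto {0:q}
drop 2:u onto {1:q}
drop 3:u onto {2:u}
drop 4:r onto {1:q}
ground layer = {0:q}
drop-orders for the pieces not yet dropped (sum over which currently-grounded one goes next):
  1 to go: {3} 1  {4} 1
  2 to go: {2,3} 1  {3,4} 2
  3 to go: {2,3,4} 3
  if 0:q drops first: 3 orders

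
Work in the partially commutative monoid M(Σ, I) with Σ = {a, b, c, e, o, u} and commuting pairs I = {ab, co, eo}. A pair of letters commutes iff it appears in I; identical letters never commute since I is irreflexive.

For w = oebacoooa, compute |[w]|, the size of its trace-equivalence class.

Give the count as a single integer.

drop 0:o onto floor
drop 1:e onto floor
drop 2:b onto {0:o, 1:e}
drop 3:a onto {0:o, 1:e}
drop 4:c onto {2:b, 3:a}
drop 5:o onto {2:b, 3:a}
drop 6:o onto {5:o}
drop 7:o onto {6:o}
drop 8:a onto {4:c, 7:o}
ground layer = {0:o, 1:e}
drop-orders for the pieces not yet dropped (sum over which currently-grounded one goes next):
  1 to go: {8} 1
  2 to go: {4,8} 1  {7,8} 1
  3 to go: {4,7,8} 2  {6,7,8} 1
  4 to go: {4,6,7,8} 3  {5,6,7,8} 1
  5 to go: {4,5,6,7,8} 4
  6 to go: {2,4,5,6,7,8} 4  {3,4,5,6,7,8} 4
  7 to go: {2,3,4,5,6,7,8} 8
  if 0:o drops first: 8 orders
  if 1:e drops first: 8 orders
heap linearizations: 16

16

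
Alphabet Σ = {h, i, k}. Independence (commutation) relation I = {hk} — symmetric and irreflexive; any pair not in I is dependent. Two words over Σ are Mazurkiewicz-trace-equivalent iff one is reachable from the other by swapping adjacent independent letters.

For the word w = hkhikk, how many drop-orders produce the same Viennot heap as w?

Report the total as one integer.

drop 0:h onto floor
drop 1:k onto floor
drop 2:h onto {0:h}
drop 3:i onto {1:k, 2:h}
drop 4:k onto {3:i}
drop 5:k onto {4:k}
ground layer = {0:h, 1:k}
drop-orders for the pieces not yet dropped (sum over which currently-grounded one goes next):
  1 to go: {5} 1
  2 to go: {4,5} 1
  3 to go: {3,4,5} 1
  4 to go: {1,3,4,5} 1  {2,3,4,5} 1
  if 0:h drops first: 2 orders
  if 1:k drops first: 1 orders
heap linearizations: 3

3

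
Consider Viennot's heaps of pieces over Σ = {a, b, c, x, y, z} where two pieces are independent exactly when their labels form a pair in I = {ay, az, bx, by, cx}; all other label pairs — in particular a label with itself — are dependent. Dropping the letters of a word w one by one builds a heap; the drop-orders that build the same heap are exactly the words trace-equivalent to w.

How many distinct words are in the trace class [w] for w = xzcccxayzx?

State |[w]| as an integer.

12

#0=x has no predecessor
#1=z depends on [0:x]
#2=c depends on [1:z]
#3=c depends on [2:c]
#4=c depends on [3:c]
#5=x depends on [1:z]
#6=a depends on [4:c, 5:x]
#7=y depends on [4:c, 5:x]
#8=z depends on [7:y]
#9=x depends on [6:a, 8:z]
sources: [0:x]
N(rest) = Σ N(rest − s) over sources s of rest; N(one piece) = 1:
  size 1 → [9]=1
  size 2 → [6,9]=1  [8,9]=1
  size 3 → [6,8,9]=2  [7,8,9]=1
  size 4 → [6,7,8,9]=3
  size 5 → [4,6,7,8,9]=3  [5,6,7,8,9]=3
  size 6 → [3,4,6,7,8,9]=3  [4,5,6,7,8,9]=6
  size 7 → [2,3,4,6,7,8,9]=3  [3,4,5,6,7,8,9]=9
  size 8 → [2,3,4,5,6,7,8,9]=12
  first=0(x) contributes 12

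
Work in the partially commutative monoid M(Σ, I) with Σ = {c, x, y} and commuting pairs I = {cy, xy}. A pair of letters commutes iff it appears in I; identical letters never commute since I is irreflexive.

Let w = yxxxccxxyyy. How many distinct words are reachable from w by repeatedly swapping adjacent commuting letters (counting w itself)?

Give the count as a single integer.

330

0(y) covers ∅
1(x) covers ∅
2(x) covers 1:x
3(x) covers 2:x
4(c) covers 3:x
5(c) covers 4:c
6(x) covers 5:c
7(x) covers 6:x
8(y) covers 0:y
9(y) covers 8:y
10(y) covers 9:y
floor of heap: 0:y, 1:x
completions by unplaced set U, small U first (add the entries for U minus each lowest piece of U):
  |U|=1: {7}:1  {10}:1
  |U|=2: {6,7}:1  {7,10}:2  {9,10}:1
  |U|=3: {5,6,7}:1  {6,7,10}:3  {7,9,10}:3  {8,9,10}:1
  |U|=4: {0,8,9,10}:1  {4,5,6,7}:1  {5,6,7,10}:4  {6,7,9,10}:6  {7,8,9,10}:4
  |U|=5: {0,7,8,9,10}:5  {3,4,5,6,7}:1  {4,5,6,7,10}:5  {5,6,7,9,10}:10  {6,7,8,9,10}:10
  |U|=6: {0,6,7,8,9,10}:15  {2,3,4,5,6,7}:1  {3,4,5,6,7,10}:6  {4,5,6,7,9,10}:15  {5,6,7,8,9,10}:20
  |U|=7: {0,5,6,7,8,9,10}:35  {1,2,3,4,5,6,7}:1  {2,3,4,5,6,7,10}:7  {3,4,5,6,7,9,10}:21  {4,5,6,7,8,9,10}:35
  |U|=8: {0,4,5,6,7,8,9,10}:70  {1,2,3,4,5,6,7,10}:8  {2,3,4,5,6,7,9,10}:28  {3,4,5,6,7,8,9,10}:56
  |U|=9: {0,3,4,5,6,7,8,9,10}:126  {1,2,3,4,5,6,7,9,10}:36  {2,3,4,5,6,7,8,9,10}:84
  start at 0(y): 120
  start at 1(x): 210
sum over floor = 330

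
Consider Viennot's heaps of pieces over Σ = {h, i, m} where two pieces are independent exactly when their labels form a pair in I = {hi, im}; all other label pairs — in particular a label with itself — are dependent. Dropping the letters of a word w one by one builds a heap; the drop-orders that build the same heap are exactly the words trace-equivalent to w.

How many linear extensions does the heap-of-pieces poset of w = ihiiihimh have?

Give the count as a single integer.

126

0(i) covers ∅
1(h) covers ∅
2(i) covers 0:i
3(i) covers 2:i
4(i) covers 3:i
5(h) covers 1:h
6(i) covers 4:i
7(m) covers 5:h
8(h) covers 7:m
floor of heap: 0:i, 1:h
completions by unplaced set U, small U first (add the entries for U minus each lowest piece of U):
  |U|=1: {6}:1  {8}:1
  |U|=2: {4,6}:1  {6,8}:2  {7,8}:1
  |U|=3: {3,4,6}:1  {4,6,8}:3  {5,7,8}:1  {6,7,8}:3
  |U|=4: {1,5,7,8}:1  {2,3,4,6}:1  {3,4,6,8}:4  {4,6,7,8}:6  {5,6,7,8}:4
  |U|=5: {0,2,3,4,6}:1  {1,5,6,7,8}:5  {2,3,4,6,8}:5  {3,4,6,7,8}:10  {4,5,6,7,8}:10
  |U|=6: {0,2,3,4,6,8}:6  {1,4,5,6,7,8}:15  {2,3,4,6,7,8}:15  {3,4,5,6,7,8}:20
  |U|=7: {0,2,3,4,6,7,8}:21  {1,3,4,5,6,7,8}:35  {2,3,4,5,6,7,8}:35
  start at 0(i): 70
  start at 1(h): 56
sum over floor = 126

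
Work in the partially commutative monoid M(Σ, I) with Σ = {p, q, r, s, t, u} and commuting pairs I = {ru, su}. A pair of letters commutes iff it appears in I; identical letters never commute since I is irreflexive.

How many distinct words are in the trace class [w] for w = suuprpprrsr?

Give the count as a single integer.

piece 0:s — minimal
piece 1:u — minimal
piece 2:u rests on {1:u}
piece 3:p rests on {0:s, 2:u}
piece 4:r rests on {3:p}
piece 5:p rests on {4:r}
piece 6:p rests on {5:p}
piece 7:r rests on {6:p}
piece 8:r rests on {7:r}
piece 9:s rests on {8:r}
piece 10:r rests on {9:s}
minimal pieces: {0:s, 1:u}
ways to finish when only these pieces remain (= sum over removing one remaining piece with nothing left below it):
  1 left: {10}→1
  2 left: {9,10}→1
  3 left: {8,9,10}→1
  4 left: {7,8,9,10}→1
  5 left: {6,7,8,9,10}→1
  6 left: {5,6,7,8,9,10}→1
  7 left: {4,5,6,7,8,9,10}→1
  8 left: {3,4,5,6,7,8,9,10}→1
  9 left: {0,3,4,5,6,7,8,9,10}→1  {2,3,4,5,6,7,8,9,10}→1
  placing 0:s first → 1 extensions
  placing 1:u first → 2 extensions
total linear extensions = 3

3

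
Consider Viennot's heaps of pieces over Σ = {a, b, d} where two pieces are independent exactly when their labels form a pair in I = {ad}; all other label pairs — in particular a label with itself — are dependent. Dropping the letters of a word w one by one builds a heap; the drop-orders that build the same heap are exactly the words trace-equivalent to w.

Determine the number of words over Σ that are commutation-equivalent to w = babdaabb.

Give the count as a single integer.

3

drop 0:b onto floor
drop 1:a onto {0:b}
drop 2:b onto {1:a}
drop 3:d onto {2:b}
drop 4:a onto {2:b}
drop 5:a onto {4:a}
drop 6:b onto {3:d, 5:a}
drop 7:b onto {6:b}
ground layer = {0:b}
drop-orders for the pieces not yet dropped (sum over which currently-grounded one goes next):
  1 to go: {7} 1
  2 to go: {6,7} 1
  3 to go: {3,6,7} 1  {5,6,7} 1
  4 to go: {3,5,6,7} 2  {4,5,6,7} 1
  5 to go: {3,4,5,6,7} 3
  6 to go: {2,3,4,5,6,7} 3
  if 0:b drops first: 3 orders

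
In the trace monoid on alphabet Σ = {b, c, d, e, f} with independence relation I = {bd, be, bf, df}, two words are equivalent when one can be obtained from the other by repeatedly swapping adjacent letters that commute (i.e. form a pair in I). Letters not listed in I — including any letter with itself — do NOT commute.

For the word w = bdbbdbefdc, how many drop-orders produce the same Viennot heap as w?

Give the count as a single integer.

252

drop 0:b onto floor
drop 1:d onto floor
drop 2:b onto {0:b}
drop 3:b onto {2:b}
drop 4:d onto {1:d}
drop 5:b onto {3:b}
drop 6:e onto {4:d}
drop 7:f onto {6:e}
drop 8:d onto {6:e}
drop 9:c onto {5:b, 7:f, 8:d}
ground layer = {0:b, 1:d}
drop-orders for the pieces not yet dropped (sum over which currently-grounded one goes next):
  1 to go: {9} 1
  2 to go: {5,9} 1  {7,9} 1  {8,9} 1
  3 to go: {3,5,9} 1  {5,7,9} 2  {5,8,9} 2  {7,8,9} 2
  4 to go: {2,3,5,9} 1  {3,5,7,9} 3  {3,5,8,9} 3  {5,7,8,9} 6  {6,7,8,9} 2
  5 to go: {0,2,3,5,9} 1  {2,3,5,7,9} 4  {2,3,5,8,9} 4  {3,5,7,8,9} 12  {4,6,7,8,9} 2  {5,6,7,8,9} 8
  6 to go: {0,2,3,5,7,9} 5  {0,2,3,5,8,9} 5  {1,4,6,7,8,9} 2  {2,3,5,7,8,9} 20  {3,5,6,7,8,9} 20  {4,5,6,7,8,9} 10
  7 to go: {0,2,3,5,7,8,9} 30  {1,4,5,6,7,8,9} 12  {2,3,5,6,7,8,9} 40  {3,4,5,6,7,8,9} 30
  8 to go: {0,2,3,5,6,7,8,9} 70  {1,3,4,5,6,7,8,9} 42  {2,3,4,5,6,7,8,9} 70
  if 0:b drops first: 112 orders
  if 1:d drops first: 140 orders
heap linearizations: 252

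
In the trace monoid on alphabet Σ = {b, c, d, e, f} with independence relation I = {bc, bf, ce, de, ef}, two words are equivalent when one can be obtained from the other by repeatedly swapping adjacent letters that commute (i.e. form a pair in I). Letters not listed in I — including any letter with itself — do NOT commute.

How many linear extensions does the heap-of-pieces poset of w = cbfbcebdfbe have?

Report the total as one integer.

#0=c has no predecessor
#1=b has no predecessor
#2=f depends on [0:c]
#3=b depends on [1:b]
#4=c depends on [2:f]
#5=e depends on [3:b]
#6=b depends on [5:e]
#7=d depends on [4:c, 6:b]
#8=f depends on [7:d]
#9=b depends on [7:d]
#10=e depends on [9:b]
sources: [0:c, 1:b]
N(rest) = Σ N(rest − s) over sources s of rest; N(one piece) = 1:
  size 1 → [8]=1  [10]=1
  size 2 → [8,10]=2  [9,10]=1
  size 3 → [8,9,10]=3
  size 4 → [7,8,9,10]=3
  size 5 → [4,7,8,9,10]=3  [6,7,8,9,10]=3
  size 6 → [2,4,7,8,9,10]=3  [4,6,7,8,9,10]=6  [5,6,7,8,9,10]=3
  size 7 → [0,2,4,7,8,9,10]=3  [2,4,6,7,8,9,10]=9  [3,5,6,7,8,9,10]=3  [4,5,6,7,8,9,10]=9
  size 8 → [0,2,4,6,7,8,9,10]=12  [1,3,5,6,7,8,9,10]=3  [2,4,5,6,7,8,9,10]=18  [3,4,5,6,7,8,9,10]=12
  size 9 → [0,2,4,5,6,7,8,9,10]=30  [1,3,4,5,6,7,8,9,10]=15  [2,3,4,5,6,7,8,9,10]=30
  first=0(c) contributes 45
  first=1(b) contributes 60
|[w]| = 105

105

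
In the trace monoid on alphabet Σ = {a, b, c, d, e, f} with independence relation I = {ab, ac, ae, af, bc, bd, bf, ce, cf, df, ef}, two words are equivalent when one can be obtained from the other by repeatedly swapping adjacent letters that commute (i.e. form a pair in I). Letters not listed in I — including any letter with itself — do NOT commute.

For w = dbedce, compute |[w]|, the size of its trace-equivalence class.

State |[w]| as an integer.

4

#0=d has no predecessor
#1=b has no predecessor
#2=e depends on [0:d, 1:b]
#3=d depends on [2:e]
#4=c depends on [3:d]
#5=e depends on [3:d]
sources: [0:d, 1:b]
N(rest) = Σ N(rest − s) over sources s of rest; N(one piece) = 1:
  size 1 → [4]=1  [5]=1
  size 2 → [4,5]=2
  size 3 → [3,4,5]=2
  size 4 → [2,3,4,5]=2
  first=0(d) contributes 2
  first=1(b) contributes 2
|[w]| = 4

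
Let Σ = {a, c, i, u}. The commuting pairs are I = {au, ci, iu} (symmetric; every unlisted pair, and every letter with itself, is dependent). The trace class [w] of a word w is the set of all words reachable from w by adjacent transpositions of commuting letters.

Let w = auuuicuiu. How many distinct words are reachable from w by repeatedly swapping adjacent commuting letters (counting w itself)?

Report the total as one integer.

drop 0:a onto floor
drop 1:u onto floor
drop 2:u onto {1:u}
drop 3:u onto {2:u}
drop 4:i onto {0:a}
drop 5:c onto {0:a, 3:u}
drop 6:u onto {5:c}
drop 7:i onto {4:i}
drop 8:u onto {6:u}
ground layer = {0:a, 1:u}
drop-orders for the pieces not yet dropped (sum over which currently-grounded one goes next):
  1 to go: {7} 1  {8} 1
  2 to go: {4,7} 1  {6,8} 1  {7,8} 2
  3 to go: {4,7,8} 3  {5,6,8} 1  {6,7,8} 3
  4 to go: {3,5,6,8} 1  {4,6,7,8} 6  {5,6,7,8} 4
  5 to go: {2,3,5,6,8} 1  {3,5,6,7,8} 5  {4,5,6,7,8} 10
  6 to go: {0,4,5,6,7,8} 10  {1,2,3,5,6,8} 1  {2,3,5,6,7,8} 6  {3,4,5,6,7,8} 15
  7 to go: {0,3,4,5,6,7,8} 25  {1,2,3,5,6,7,8} 7  {2,3,4,5,6,7,8} 21
  if 0:a drops first: 28 orders
  if 1:u drops first: 46 orders
heap linearizations: 74

74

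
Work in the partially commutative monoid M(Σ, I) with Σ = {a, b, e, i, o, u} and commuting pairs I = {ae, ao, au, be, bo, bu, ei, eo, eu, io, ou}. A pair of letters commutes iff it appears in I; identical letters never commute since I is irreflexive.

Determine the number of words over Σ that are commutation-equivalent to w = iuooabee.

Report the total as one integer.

0(i) covers ∅
1(u) covers 0:i
2(o) covers ∅
3(o) covers 2:o
4(a) covers 0:i
5(b) covers 4:a
6(e) covers ∅
7(e) covers 6:e
floor of heap: 0:i, 2:o, 6:e
completions by unplaced set U, small U first (add the entries for U minus each lowest piece of U):
  |U|=1: {1}:1  {3}:1  {5}:1  {7}:1
  |U|=2: {1,3}:2  {1,5}:2  {1,7}:2  {2,3}:1  {3,5}:2  {3,7}:2  {4,5}:1  {5,7}:2  {6,7}:1
  |U|=3: {1,2,3}:3  {1,3,5}:6  {1,3,7}:6  {1,4,5}:3  {1,5,7}:6  {1,6,7}:3  {2,3,5}:3  {2,3,7}:3  {3,4,5}:3  {3,5,7}:6  {3,6,7}:3  {4,5,7}:3  {5,6,7}:3
  |U|=4: {0,1,4,5}:3  {1,2,3,5}:12  {1,2,3,7}:12  {1,3,4,5}:12  {1,3,5,7}:24  {1,3,6,7}:12  {1,4,5,7}:12  {1,5,6,7}:12  {2,3,4,5}:6  {2,3,5,7}:12  {2,3,6,7}:6  {3,4,5,7}:12  {3,5,6,7}:12  {4,5,6,7}:6
  |U|=5: {0,1,3,4,5}:15  {0,1,4,5,7}:15  {1,2,3,4,5}:30  {1,2,3,5,7}:60  {1,2,3,6,7}:30  {1,3,4,5,7}:60  {1,3,5,6,7}:60  {1,4,5,6,7}:30  {2,3,4,5,7}:30  {2,3,5,6,7}:30  {3,4,5,6,7}:30
  |U|=6: {0,1,2,3,4,5}:45  {0,1,3,4,5,7}:90  {0,1,4,5,6,7}:45  {1,2,3,4,5,7}:180  {1,2,3,5,6,7}:180  {1,3,4,5,6,7}:180  {2,3,4,5,6,7}:90
  start at 0(i): 630
  start at 2(o): 315
  start at 6(e): 315
sum over floor = 1260

1260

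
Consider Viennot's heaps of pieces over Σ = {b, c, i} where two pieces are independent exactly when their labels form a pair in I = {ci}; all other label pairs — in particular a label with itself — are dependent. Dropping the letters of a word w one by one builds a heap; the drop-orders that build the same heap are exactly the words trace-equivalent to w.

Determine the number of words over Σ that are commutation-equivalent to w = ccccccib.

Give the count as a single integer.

7

0(c) covers ∅
1(c) covers 0:c
2(c) covers 1:c
3(c) covers 2:c
4(c) covers 3:c
5(c) covers 4:c
6(i) covers ∅
7(b) covers 5:c, 6:i
floor of heap: 0:c, 6:i
completions by unplaced set U, small U first (add the entries for U minus each lowest piece of U):
  |U|=1: {7}:1
  |U|=2: {5,7}:1  {6,7}:1
  |U|=3: {4,5,7}:1  {5,6,7}:2
  |U|=4: {3,4,5,7}:1  {4,5,6,7}:3
  |U|=5: {2,3,4,5,7}:1  {3,4,5,6,7}:4
  |U|=6: {1,2,3,4,5,7}:1  {2,3,4,5,6,7}:5
  start at 0(c): 6
  start at 6(i): 1
sum over floor = 7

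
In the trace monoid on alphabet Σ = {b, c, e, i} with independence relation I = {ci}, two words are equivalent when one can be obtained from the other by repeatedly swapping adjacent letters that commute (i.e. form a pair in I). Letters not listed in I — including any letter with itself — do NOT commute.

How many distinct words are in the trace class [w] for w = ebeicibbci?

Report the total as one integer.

6

drop 0:e onto floor
drop 1:b onto {0:e}
drop 2:e onto {1:b}
drop 3:i onto {2:e}
drop 4:c onto {2:e}
drop 5:i onto {3:i}
drop 6:b onto {4:c, 5:i}
drop 7:b onto {6:b}
drop 8:c onto {7:b}
drop 9:i onto {7:b}
ground layer = {0:e}
drop-orders for the pieces not yet dropped (sum over which currently-grounded one goes next):
  1 to go: {8} 1  {9} 1
  2 to go: {8,9} 2
  3 to go: {7,8,9} 2
  4 to go: {6,7,8,9} 2
  5 to go: {4,6,7,8,9} 2  {5,6,7,8,9} 2
  6 to go: {3,5,6,7,8,9} 2  {4,5,6,7,8,9} 4
  7 to go: {3,4,5,6,7,8,9} 6
  8 to go: {2,3,4,5,6,7,8,9} 6
  if 0:e drops first: 6 orders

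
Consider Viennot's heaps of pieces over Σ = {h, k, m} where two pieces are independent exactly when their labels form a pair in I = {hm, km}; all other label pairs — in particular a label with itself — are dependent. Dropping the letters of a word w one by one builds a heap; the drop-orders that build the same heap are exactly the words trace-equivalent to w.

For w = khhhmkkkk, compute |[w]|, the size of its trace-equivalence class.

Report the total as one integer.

#0=k has no predecessor
#1=h depends on [0:k]
#2=h depends on [1:h]
#3=h depends on [2:h]
#4=m has no predecessor
#5=k depends on [3:h]
#6=k depends on [5:k]
#7=k depends on [6:k]
#8=k depends on [7:k]
sources: [0:k, 4:m]
N(rest) = Σ N(rest − s) over sources s of rest; N(one piece) = 1:
  size 1 → [4]=1  [8]=1
  size 2 → [4,8]=2  [7,8]=1
  size 3 → [4,7,8]=3  [6,7,8]=1
  size 4 → [4,6,7,8]=4  [5,6,7,8]=1
  size 5 → [3,5,6,7,8]=1  [4,5,6,7,8]=5
  size 6 → [2,3,5,6,7,8]=1  [3,4,5,6,7,8]=6
  size 7 → [1,2,3,5,6,7,8]=1  [2,3,4,5,6,7,8]=7
  first=0(k) contributes 8
  first=4(m) contributes 1
|[w]| = 9

9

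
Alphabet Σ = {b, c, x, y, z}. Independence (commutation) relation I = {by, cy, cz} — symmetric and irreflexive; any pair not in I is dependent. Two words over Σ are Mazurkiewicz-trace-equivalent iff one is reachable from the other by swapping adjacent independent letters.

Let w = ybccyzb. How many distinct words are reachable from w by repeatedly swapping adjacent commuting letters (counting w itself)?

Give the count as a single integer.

19

0(y) covers ∅
1(b) covers ∅
2(c) covers 1:b
3(c) covers 2:c
4(y) covers 0:y
5(z) covers 1:b, 4:y
6(b) covers 3:c, 5:z
floor of heap: 0:y, 1:b
completions by unplaced set U, small U first (add the entries for U minus each lowest piece of U):
  |U|=1: {6}:1
  |U|=2: {3,6}:1  {5,6}:1
  |U|=3: {2,3,6}:1  {3,5,6}:2  {4,5,6}:1
  |U|=4: {0,4,5,6}:1  {2,3,5,6}:3  {3,4,5,6}:3
  |U|=5: {0,3,4,5,6}:4  {1,2,3,5,6}:3  {2,3,4,5,6}:6
  start at 0(y): 9
  start at 1(b): 10
sum over floor = 19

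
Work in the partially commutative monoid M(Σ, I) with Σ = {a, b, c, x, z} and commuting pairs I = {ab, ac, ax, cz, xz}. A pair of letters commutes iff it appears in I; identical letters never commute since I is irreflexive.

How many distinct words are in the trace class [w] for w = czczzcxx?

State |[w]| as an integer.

56

drop 0:c onto floor
drop 1:z onto floor
drop 2:c onto {0:c}
drop 3:z onto {1:z}
drop 4:z onto {3:z}
drop 5:c onto {2:c}
drop 6:x onto {5:c}
drop 7:x onto {6:x}
ground layer = {0:c, 1:z}
drop-orders for the pieces not yet dropped (sum over which currently-grounded one goes next):
  1 to go: {4} 1  {7} 1
  2 to go: {3,4} 1  {4,7} 2  {6,7} 1
  3 to go: {1,3,4} 1  {3,4,7} 3  {4,6,7} 3  {5,6,7} 1
  4 to go: {1,3,4,7} 4  {2,5,6,7} 1  {3,4,6,7} 6  {4,5,6,7} 4
  5 to go: {0,2,5,6,7} 1  {1,3,4,6,7} 10  {2,4,5,6,7} 5  {3,4,5,6,7} 10
  6 to go: {0,2,4,5,6,7} 6  {1,3,4,5,6,7} 20  {2,3,4,5,6,7} 15
  if 0:c drops first: 35 orders
  if 1:z drops first: 21 orders
heap linearizations: 56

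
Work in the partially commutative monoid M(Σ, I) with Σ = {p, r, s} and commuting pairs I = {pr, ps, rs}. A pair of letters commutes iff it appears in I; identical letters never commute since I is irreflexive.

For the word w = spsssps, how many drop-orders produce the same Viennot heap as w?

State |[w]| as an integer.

21

piece 0:s — minimal
piece 1:p — minimal
piece 2:s rests on {0:s}
piece 3:s rests on {2:s}
piece 4:s rests on {3:s}
piece 5:p rests on {1:p}
piece 6:s rests on {4:s}
minimal pieces: {0:s, 1:p}
ways to finish when only these pieces remain (= sum over removing one remaining piece with nothing left below it):
  1 left: {5}→1  {6}→1
  2 left: {1,5}→1  {4,6}→1  {5,6}→2
  3 left: {1,5,6}→3  {3,4,6}→1  {4,5,6}→3
  4 left: {1,4,5,6}→6  {2,3,4,6}→1  {3,4,5,6}→4
  5 left: {0,2,3,4,6}→1  {1,3,4,5,6}→10  {2,3,4,5,6}→5
  placing 0:s first → 15 extensions
  placing 1:p first → 6 extensions
total linear extensions = 21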